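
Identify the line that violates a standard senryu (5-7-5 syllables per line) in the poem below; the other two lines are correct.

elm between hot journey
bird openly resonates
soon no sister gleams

The first line

Line 1: elm (1), between (2), hot (1), journey (2) → 6 (expected 5)
Line 2: bird (1), openly (3), resonates (3) → 7 ✓
Line 3: soon (1), no (1), sister (2), gleams (1) → 5 ✓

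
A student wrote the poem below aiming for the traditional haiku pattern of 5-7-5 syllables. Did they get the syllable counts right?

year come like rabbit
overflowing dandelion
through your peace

No

Line 1: "year come like rabbit": 1+1+1+2 = 5 ✓
Line 2: "overflowing dandelion": 4+4 = 8 (expected 7)
Line 3: "through your peace": 1+1+1 = 3 (expected 5)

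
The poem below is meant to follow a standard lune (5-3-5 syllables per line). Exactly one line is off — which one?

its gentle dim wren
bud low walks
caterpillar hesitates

Line 3

Line 1: "its gentle dim wren": 1+2+1+1 = 5 ✓
Line 2: "bud low walks": 1+1+1 = 3 ✓
Line 3: "caterpillar hesitates": 4+3 = 7 (expected 5)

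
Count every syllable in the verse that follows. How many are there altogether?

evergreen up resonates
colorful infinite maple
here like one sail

19

Line 1: "evergreen up resonates": 3+1+3 = 7
Line 2: "colorful infinite maple": 3+3+2 = 8
Line 3: "here like one sail": 1+1+1+1 = 4
Total: 7 + 8 + 4 = 19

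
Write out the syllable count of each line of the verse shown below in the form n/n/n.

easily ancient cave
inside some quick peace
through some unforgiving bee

6/5/7

Line 1: "easily ancient cave": 3+2+1 = 6
Line 2: "inside some quick peace": 2+1+1+1 = 5
Line 3: "through some unforgiving bee": 1+1+4+1 = 7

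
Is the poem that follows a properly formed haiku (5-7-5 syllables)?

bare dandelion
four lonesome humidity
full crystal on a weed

No

Line 1: bare(1) + dandelion(4) = 5 ✓
Line 2: four(1) + lonesome(2) + humidity(4) = 7 ✓
Line 3: full(1) + crystal(2) + on(1) + a(1) + weed(1) = 6 (expected 5)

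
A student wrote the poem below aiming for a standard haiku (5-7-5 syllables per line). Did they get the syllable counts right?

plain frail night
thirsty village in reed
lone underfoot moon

No

Line 1: plain (1), frail (1), night (1) → 3 (expected 5)
Line 2: thirsty (2), village (2), in (1), reed (1) → 6 (expected 7)
Line 3: lone (1), underfoot (3), moon (1) → 5 ✓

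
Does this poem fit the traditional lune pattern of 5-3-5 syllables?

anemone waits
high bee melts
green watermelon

Yes

Line 1: anemone (4), waits (1) → 5 ✓
Line 2: high (1), bee (1), melts (1) → 3 ✓
Line 3: green (1), watermelon (4) → 5 ✓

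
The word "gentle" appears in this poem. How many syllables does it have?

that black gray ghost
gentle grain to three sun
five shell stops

"gentle" has 2 syllables.

2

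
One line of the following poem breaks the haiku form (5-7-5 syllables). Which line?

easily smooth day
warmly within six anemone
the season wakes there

Line 1: "easily smooth day": 3+1+1 = 5 ✓
Line 2: "warmly within six anemone": 2+2+1+4 = 9 (expected 7)
Line 3: "the season wakes there": 1+2+1+1 = 5 ✓

The second line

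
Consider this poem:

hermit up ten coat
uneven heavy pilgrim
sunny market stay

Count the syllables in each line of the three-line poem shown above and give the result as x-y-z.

5-7-5

Line 1: hermit(2) + up(1) + ten(1) + coat(1) = 5
Line 2: uneven(3) + heavy(2) + pilgrim(2) = 7
Line 3: sunny(2) + market(2) + stay(1) = 5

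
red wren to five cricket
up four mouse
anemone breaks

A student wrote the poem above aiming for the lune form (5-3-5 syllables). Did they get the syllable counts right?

No

Line 1: red(1) + wren(1) + to(1) + five(1) + cricket(2) = 6 (expected 5)
Line 2: up(1) + four(1) + mouse(1) = 3 ✓
Line 3: anemone(4) + breaks(1) = 5 ✓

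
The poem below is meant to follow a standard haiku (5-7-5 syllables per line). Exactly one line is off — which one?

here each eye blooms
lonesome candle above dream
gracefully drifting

Line 1: here (1), each (1), eye (1), blooms (1) → 4 (expected 5)
Line 2: lonesome (2), candle (2), above (2), dream (1) → 7 ✓
Line 3: gracefully (3), drifting (2) → 5 ✓

The first line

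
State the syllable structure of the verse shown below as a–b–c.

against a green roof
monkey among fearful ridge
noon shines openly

5–7–5

Line 1: "against a green roof": 2+1+1+1 = 5
Line 2: "monkey among fearful ridge": 2+2+2+1 = 7
Line 3: "noon shines openly": 1+1+3 = 5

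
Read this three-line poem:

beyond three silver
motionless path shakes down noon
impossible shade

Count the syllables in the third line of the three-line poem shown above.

The third line: impossible (4), shade (1) → 5

5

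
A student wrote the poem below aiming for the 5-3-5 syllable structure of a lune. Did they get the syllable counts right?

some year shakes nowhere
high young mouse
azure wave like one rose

No

Line 1: "some year shakes nowhere": 1+1+1+2 = 5 ✓
Line 2: "high young mouse": 1+1+1 = 3 ✓
Line 3: "azure wave like one rose": 2+1+1+1+1 = 6 (expected 5)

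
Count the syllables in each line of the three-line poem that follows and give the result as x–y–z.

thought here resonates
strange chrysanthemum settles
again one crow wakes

5–7–5

Line 1: thought(1) + here(1) + resonates(3) = 5
Line 2: strange(1) + chrysanthemum(4) + settles(2) = 7
Line 3: again(2) + one(1) + crow(1) + wakes(1) = 5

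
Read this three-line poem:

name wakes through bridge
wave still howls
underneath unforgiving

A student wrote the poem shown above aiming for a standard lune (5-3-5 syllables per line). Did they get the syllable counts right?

Line 1: name(1) + wakes(1) + through(1) + bridge(1) = 4 (expected 5)
Line 2: wave(1) + still(1) + howls(1) = 3 ✓
Line 3: underneath(3) + unforgiving(4) = 7 (expected 5)

No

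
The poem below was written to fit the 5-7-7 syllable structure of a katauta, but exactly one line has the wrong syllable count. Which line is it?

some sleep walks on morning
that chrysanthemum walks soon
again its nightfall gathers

Line 1: some(1) + sleep(1) + walks(1) + on(1) + morning(2) = 6 (expected 5)
Line 2: that(1) + chrysanthemum(4) + walks(1) + soon(1) = 7 ✓
Line 3: again(2) + its(1) + nightfall(2) + gathers(2) = 7 ✓

The first line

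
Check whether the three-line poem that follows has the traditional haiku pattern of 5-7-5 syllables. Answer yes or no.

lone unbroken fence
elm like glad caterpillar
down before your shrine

Line 1: "lone unbroken fence": 1+3+1 = 5 ✓
Line 2: "elm like glad caterpillar": 1+1+1+4 = 7 ✓
Line 3: "down before your shrine": 1+2+1+1 = 5 ✓

Yes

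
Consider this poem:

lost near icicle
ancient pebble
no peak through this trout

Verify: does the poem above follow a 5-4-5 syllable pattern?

Yes

Line 1: lost(1) + near(1) + icicle(3) = 5 ✓
Line 2: ancient(2) + pebble(2) = 4 ✓
Line 3: no(1) + peak(1) + through(1) + this(1) + trout(1) = 5 ✓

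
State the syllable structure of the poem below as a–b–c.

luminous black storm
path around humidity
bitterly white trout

5–7–5

Line 1: "luminous black storm": 3+1+1 = 5
Line 2: "path around humidity": 1+2+4 = 7
Line 3: "bitterly white trout": 3+1+1 = 5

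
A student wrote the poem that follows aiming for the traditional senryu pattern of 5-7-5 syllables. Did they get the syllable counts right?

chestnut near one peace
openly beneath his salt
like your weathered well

Line 1: "chestnut near one peace": 2+1+1+1 = 5 ✓
Line 2: "openly beneath his salt": 3+2+1+1 = 7 ✓
Line 3: "like your weathered well": 1+1+2+1 = 5 ✓

Yes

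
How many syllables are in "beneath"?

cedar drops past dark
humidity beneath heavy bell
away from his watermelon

2

"beneath" has 2 syllables.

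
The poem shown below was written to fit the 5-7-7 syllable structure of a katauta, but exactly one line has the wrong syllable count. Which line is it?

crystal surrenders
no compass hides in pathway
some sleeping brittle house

Line 1: crystal (2), surrenders (3) → 5 ✓
Line 2: no (1), compass (2), hides (1), in (1), pathway (2) → 7 ✓
Line 3: some (1), sleeping (2), brittle (2), house (1) → 6 (expected 7)

Line 3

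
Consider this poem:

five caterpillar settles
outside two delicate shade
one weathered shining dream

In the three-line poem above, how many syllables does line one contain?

Line one: "five caterpillar settles": 1+4+2 = 7

7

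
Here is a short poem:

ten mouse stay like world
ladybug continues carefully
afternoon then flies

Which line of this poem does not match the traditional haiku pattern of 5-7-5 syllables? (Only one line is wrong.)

Line 2

Line 1: ten (1), mouse (1), stay (1), like (1), world (1) → 5 ✓
Line 2: ladybug (3), continues (3), carefully (3) → 9 (expected 7)
Line 3: afternoon (3), then (1), flies (1) → 5 ✓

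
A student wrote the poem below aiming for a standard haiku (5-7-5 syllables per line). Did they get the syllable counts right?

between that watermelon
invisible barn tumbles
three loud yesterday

No

Line 1: between(2) + that(1) + watermelon(4) = 7 (expected 5)
Line 2: invisible(4) + barn(1) + tumbles(2) = 7 ✓
Line 3: three(1) + loud(1) + yesterday(3) = 5 ✓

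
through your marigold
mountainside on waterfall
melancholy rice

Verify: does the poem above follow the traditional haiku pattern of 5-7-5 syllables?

Yes

Line 1: through(1) + your(1) + marigold(3) = 5 ✓
Line 2: mountainside(3) + on(1) + waterfall(3) = 7 ✓
Line 3: melancholy(4) + rice(1) = 5 ✓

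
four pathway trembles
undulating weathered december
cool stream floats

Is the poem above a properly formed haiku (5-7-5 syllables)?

No

Line 1: four (1), pathway (2), trembles (2) → 5 ✓
Line 2: undulating (4), weathered (2), december (3) → 9 (expected 7)
Line 3: cool (1), stream (1), floats (1) → 3 (expected 5)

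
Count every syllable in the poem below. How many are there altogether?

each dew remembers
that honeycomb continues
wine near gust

15

Line 1: each (1), dew (1), remembers (3) → 5
Line 2: that (1), honeycomb (3), continues (3) → 7
Line 3: wine (1), near (1), gust (1) → 3
Total: 5 + 7 + 3 = 15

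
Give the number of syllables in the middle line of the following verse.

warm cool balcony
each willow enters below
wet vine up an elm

7

The middle line: each (1), willow (2), enters (2), below (2) → 7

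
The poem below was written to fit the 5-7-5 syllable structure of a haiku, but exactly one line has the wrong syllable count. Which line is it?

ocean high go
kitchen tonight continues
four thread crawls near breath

Line 1: ocean(2) + high(1) + go(1) = 4 (expected 5)
Line 2: kitchen(2) + tonight(2) + continues(3) = 7 ✓
Line 3: four(1) + thread(1) + crawls(1) + near(1) + breath(1) = 5 ✓

The first line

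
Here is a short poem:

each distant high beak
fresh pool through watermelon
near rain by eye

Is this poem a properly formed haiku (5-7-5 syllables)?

No

Line 1: "each distant high beak": 1+2+1+1 = 5 ✓
Line 2: "fresh pool through watermelon": 1+1+1+4 = 7 ✓
Line 3: "near rain by eye": 1+1+1+1 = 4 (expected 5)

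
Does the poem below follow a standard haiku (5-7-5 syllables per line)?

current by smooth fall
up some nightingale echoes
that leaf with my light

Yes

Line 1: "current by smooth fall": 2+1+1+1 = 5 ✓
Line 2: "up some nightingale echoes": 1+1+3+2 = 7 ✓
Line 3: "that leaf with my light": 1+1+1+1+1 = 5 ✓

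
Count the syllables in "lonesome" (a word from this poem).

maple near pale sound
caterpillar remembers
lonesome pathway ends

"lonesome" has 2 syllables.

2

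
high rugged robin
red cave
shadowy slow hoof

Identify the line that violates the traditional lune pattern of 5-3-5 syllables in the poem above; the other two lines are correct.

Line 1: "high rugged robin": 1+2+2 = 5 ✓
Line 2: "red cave": 1+1 = 2 (expected 3)
Line 3: "shadowy slow hoof": 3+1+1 = 5 ✓

Line 2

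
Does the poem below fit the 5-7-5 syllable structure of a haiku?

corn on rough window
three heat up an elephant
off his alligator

No

Line 1: corn(1) + on(1) + rough(1) + window(2) = 5 ✓
Line 2: three(1) + heat(1) + up(1) + an(1) + elephant(3) = 7 ✓
Line 3: off(1) + his(1) + alligator(4) = 6 (expected 5)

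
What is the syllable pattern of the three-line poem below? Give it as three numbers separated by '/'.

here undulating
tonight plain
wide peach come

5/3/3

Line 1: here (1), undulating (4) → 5
Line 2: tonight (2), plain (1) → 3
Line 3: wide (1), peach (1), come (1) → 3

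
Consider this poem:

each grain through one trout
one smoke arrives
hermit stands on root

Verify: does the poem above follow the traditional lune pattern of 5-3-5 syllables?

Line 1: "each grain through one trout": 1+1+1+1+1 = 5 ✓
Line 2: "one smoke arrives": 1+1+2 = 4 (expected 3)
Line 3: "hermit stands on root": 2+1+1+1 = 5 ✓

No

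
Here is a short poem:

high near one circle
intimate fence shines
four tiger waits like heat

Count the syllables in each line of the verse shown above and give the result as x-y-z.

Line 1: high (1), near (1), one (1), circle (2) → 5
Line 2: intimate (3), fence (1), shines (1) → 5
Line 3: four (1), tiger (2), waits (1), like (1), heat (1) → 6

5-5-6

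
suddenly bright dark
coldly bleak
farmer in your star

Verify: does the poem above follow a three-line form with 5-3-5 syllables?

Yes

Line 1: suddenly (3), bright (1), dark (1) → 5 ✓
Line 2: coldly (2), bleak (1) → 3 ✓
Line 3: farmer (2), in (1), your (1), star (1) → 5 ✓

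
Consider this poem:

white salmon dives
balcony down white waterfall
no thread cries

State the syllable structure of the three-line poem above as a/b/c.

Line 1: white (1), salmon (2), dives (1) → 4
Line 2: balcony (3), down (1), white (1), waterfall (3) → 8
Line 3: no (1), thread (1), cries (1) → 3

4/8/3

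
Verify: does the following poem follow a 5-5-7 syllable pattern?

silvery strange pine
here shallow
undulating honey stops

No

Line 1: silvery(3) + strange(1) + pine(1) = 5 ✓
Line 2: here(1) + shallow(2) = 3 (expected 5)
Line 3: undulating(4) + honey(2) + stops(1) = 7 ✓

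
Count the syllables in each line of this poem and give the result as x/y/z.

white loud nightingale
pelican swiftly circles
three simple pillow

Line 1: "white loud nightingale": 1+1+3 = 5
Line 2: "pelican swiftly circles": 3+2+2 = 7
Line 3: "three simple pillow": 1+2+2 = 5

5/7/5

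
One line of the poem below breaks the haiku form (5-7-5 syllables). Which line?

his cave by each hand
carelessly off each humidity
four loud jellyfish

Line 1: his(1) + cave(1) + by(1) + each(1) + hand(1) = 5 ✓
Line 2: carelessly(3) + off(1) + each(1) + humidity(4) = 9 (expected 7)
Line 3: four(1) + loud(1) + jellyfish(3) = 5 ✓

Line 2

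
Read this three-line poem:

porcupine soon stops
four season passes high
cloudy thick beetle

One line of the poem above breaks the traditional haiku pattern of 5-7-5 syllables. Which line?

Line 1: "porcupine soon stops": 3+1+1 = 5 ✓
Line 2: "four season passes high": 1+2+2+1 = 6 (expected 7)
Line 3: "cloudy thick beetle": 2+1+2 = 5 ✓

Line 2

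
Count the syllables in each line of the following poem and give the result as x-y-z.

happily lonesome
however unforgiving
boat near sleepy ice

Line 1: happily(3) + lonesome(2) = 5
Line 2: however(3) + unforgiving(4) = 7
Line 3: boat(1) + near(1) + sleepy(2) + ice(1) = 5

5-7-5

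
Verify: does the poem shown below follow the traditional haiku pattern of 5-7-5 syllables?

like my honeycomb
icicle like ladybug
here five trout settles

Yes

Line 1: like(1) + my(1) + honeycomb(3) = 5 ✓
Line 2: icicle(3) + like(1) + ladybug(3) = 7 ✓
Line 3: here(1) + five(1) + trout(1) + settles(2) = 5 ✓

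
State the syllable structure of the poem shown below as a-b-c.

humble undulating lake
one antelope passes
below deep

7-6-3

Line 1: "humble undulating lake": 2+4+1 = 7
Line 2: "one antelope passes": 1+3+2 = 6
Line 3: "below deep": 2+1 = 3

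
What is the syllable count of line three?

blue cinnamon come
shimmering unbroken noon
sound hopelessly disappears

7

Line three: sound (1), hopelessly (3), disappears (3) → 7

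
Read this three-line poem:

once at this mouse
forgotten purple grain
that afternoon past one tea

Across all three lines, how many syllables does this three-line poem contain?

Line 1: once (1), at (1), this (1), mouse (1) → 4
Line 2: forgotten (3), purple (2), grain (1) → 6
Line 3: that (1), afternoon (3), past (1), one (1), tea (1) → 7
Total: 4 + 6 + 7 = 17

17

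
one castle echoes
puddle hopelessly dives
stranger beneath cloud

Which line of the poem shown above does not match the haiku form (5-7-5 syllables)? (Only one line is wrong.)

Line 1: one (1), castle (2), echoes (2) → 5 ✓
Line 2: puddle (2), hopelessly (3), dives (1) → 6 (expected 7)
Line 3: stranger (2), beneath (2), cloud (1) → 5 ✓

Line 2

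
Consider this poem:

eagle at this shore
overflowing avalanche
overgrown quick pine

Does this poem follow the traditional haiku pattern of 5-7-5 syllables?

Yes

Line 1: "eagle at this shore": 2+1+1+1 = 5 ✓
Line 2: "overflowing avalanche": 4+3 = 7 ✓
Line 3: "overgrown quick pine": 3+1+1 = 5 ✓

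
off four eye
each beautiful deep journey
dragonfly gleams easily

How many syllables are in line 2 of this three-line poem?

7

Line 2: each (1), beautiful (3), deep (1), journey (2) → 7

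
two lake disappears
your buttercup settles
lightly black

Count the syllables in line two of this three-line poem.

Line two: "your buttercup settles": 1+3+2 = 6

6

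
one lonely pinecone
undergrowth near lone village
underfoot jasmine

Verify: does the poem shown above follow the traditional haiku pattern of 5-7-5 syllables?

Yes

Line 1: one (1), lonely (2), pinecone (2) → 5 ✓
Line 2: undergrowth (3), near (1), lone (1), village (2) → 7 ✓
Line 3: underfoot (3), jasmine (2) → 5 ✓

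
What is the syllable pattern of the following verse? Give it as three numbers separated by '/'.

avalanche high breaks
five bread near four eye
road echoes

5/5/3

Line 1: avalanche (3), high (1), breaks (1) → 5
Line 2: five (1), bread (1), near (1), four (1), eye (1) → 5
Line 3: road (1), echoes (2) → 3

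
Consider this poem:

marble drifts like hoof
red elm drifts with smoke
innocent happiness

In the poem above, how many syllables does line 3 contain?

6

Line 3: "innocent happiness": 3+3 = 6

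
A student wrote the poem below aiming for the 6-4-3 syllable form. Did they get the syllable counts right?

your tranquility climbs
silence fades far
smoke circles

Line 1: "your tranquility climbs": 1+4+1 = 6 ✓
Line 2: "silence fades far": 2+1+1 = 4 ✓
Line 3: "smoke circles": 1+2 = 3 ✓

Yes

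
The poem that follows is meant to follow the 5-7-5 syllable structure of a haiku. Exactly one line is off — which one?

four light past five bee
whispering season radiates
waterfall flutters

Line 2

Line 1: four (1), light (1), past (1), five (1), bee (1) → 5 ✓
Line 2: whispering (3), season (2), radiates (3) → 8 (expected 7)
Line 3: waterfall (3), flutters (2) → 5 ✓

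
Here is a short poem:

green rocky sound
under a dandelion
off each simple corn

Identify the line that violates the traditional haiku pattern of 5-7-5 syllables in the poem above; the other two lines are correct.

Line 1: "green rocky sound": 1+2+1 = 4 (expected 5)
Line 2: "under a dandelion": 2+1+4 = 7 ✓
Line 3: "off each simple corn": 1+1+2+1 = 5 ✓

The first line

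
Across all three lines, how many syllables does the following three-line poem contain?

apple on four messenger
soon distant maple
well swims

Line 1: apple (2), on (1), four (1), messenger (3) → 7
Line 2: soon (1), distant (2), maple (2) → 5
Line 3: well (1), swims (1) → 2
Total: 7 + 5 + 2 = 14

14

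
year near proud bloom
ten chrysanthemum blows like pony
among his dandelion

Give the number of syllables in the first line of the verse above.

4

The first line: "year near proud bloom": 1+1+1+1 = 4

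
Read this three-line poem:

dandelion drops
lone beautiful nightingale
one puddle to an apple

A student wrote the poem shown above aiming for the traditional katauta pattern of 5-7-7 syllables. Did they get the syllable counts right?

Line 1: dandelion(4) + drops(1) = 5 ✓
Line 2: lone(1) + beautiful(3) + nightingale(3) = 7 ✓
Line 3: one(1) + puddle(2) + to(1) + an(1) + apple(2) = 7 ✓

Yes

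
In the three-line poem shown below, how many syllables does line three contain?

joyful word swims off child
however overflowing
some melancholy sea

Line three: some (1), melancholy (4), sea (1) → 6

6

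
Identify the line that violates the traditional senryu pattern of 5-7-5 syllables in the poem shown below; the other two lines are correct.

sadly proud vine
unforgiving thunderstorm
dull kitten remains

Line 1

Line 1: sadly(2) + proud(1) + vine(1) = 4 (expected 5)
Line 2: unforgiving(4) + thunderstorm(3) = 7 ✓
Line 3: dull(1) + kitten(2) + remains(2) = 5 ✓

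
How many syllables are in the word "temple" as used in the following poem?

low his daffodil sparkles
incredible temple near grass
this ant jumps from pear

2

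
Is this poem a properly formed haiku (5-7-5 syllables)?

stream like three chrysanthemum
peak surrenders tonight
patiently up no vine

No

Line 1: stream(1) + like(1) + three(1) + chrysanthemum(4) = 7 (expected 5)
Line 2: peak(1) + surrenders(3) + tonight(2) = 6 (expected 7)
Line 3: patiently(3) + up(1) + no(1) + vine(1) = 6 (expected 5)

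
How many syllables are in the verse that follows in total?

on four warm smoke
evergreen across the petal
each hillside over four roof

Line 1: "on four warm smoke": 1+1+1+1 = 4
Line 2: "evergreen across the petal": 3+2+1+2 = 8
Line 3: "each hillside over four roof": 1+2+2+1+1 = 7
Total: 4 + 8 + 7 = 19

19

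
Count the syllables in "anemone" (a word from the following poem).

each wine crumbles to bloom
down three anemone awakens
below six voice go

"anemone" has 4 syllables.

4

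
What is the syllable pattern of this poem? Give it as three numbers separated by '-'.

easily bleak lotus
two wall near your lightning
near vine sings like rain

Line 1: easily (3), bleak (1), lotus (2) → 6
Line 2: two (1), wall (1), near (1), your (1), lightning (2) → 6
Line 3: near (1), vine (1), sings (1), like (1), rain (1) → 5

6-6-5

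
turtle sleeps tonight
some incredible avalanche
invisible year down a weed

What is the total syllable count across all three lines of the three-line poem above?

21

Line 1: turtle (2), sleeps (1), tonight (2) → 5
Line 2: some (1), incredible (4), avalanche (3) → 8
Line 3: invisible (4), year (1), down (1), a (1), weed (1) → 8
Total: 5 + 8 + 8 = 21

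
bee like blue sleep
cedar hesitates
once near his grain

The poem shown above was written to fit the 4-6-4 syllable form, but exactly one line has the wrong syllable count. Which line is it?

The second line

Line 1: bee (1), like (1), blue (1), sleep (1) → 4 ✓
Line 2: cedar (2), hesitates (3) → 5 (expected 6)
Line 3: once (1), near (1), his (1), grain (1) → 4 ✓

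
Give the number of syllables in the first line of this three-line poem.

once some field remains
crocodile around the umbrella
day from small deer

5

The first line: "once some field remains": 1+1+1+2 = 5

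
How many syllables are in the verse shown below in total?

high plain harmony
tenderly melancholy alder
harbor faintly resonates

Line 1: high (1), plain (1), harmony (3) → 5
Line 2: tenderly (3), melancholy (4), alder (2) → 9
Line 3: harbor (2), faintly (2), resonates (3) → 7
Total: 5 + 9 + 7 = 21

21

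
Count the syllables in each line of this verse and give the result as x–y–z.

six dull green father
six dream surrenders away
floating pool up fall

Line 1: "six dull green father": 1+1+1+2 = 5
Line 2: "six dream surrenders away": 1+1+3+2 = 7
Line 3: "floating pool up fall": 2+1+1+1 = 5

5–7–5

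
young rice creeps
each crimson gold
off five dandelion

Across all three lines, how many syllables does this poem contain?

Line 1: "young rice creeps": 1+1+1 = 3
Line 2: "each crimson gold": 1+2+1 = 4
Line 3: "off five dandelion": 1+1+4 = 6
Total: 3 + 4 + 6 = 13

13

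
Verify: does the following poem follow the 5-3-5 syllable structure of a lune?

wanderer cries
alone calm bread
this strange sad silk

Line 1: wanderer(3) + cries(1) = 4 (expected 5)
Line 2: alone(2) + calm(1) + bread(1) = 4 (expected 3)
Line 3: this(1) + strange(1) + sad(1) + silk(1) = 4 (expected 5)

No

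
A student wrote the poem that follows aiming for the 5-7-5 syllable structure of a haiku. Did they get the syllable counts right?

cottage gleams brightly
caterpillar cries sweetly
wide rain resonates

Yes

Line 1: cottage (2), gleams (1), brightly (2) → 5 ✓
Line 2: caterpillar (4), cries (1), sweetly (2) → 7 ✓
Line 3: wide (1), rain (1), resonates (3) → 5 ✓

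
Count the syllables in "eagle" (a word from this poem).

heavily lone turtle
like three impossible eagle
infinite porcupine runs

"eagle" has 2 syllables.

2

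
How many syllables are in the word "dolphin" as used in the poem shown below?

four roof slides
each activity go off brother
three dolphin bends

2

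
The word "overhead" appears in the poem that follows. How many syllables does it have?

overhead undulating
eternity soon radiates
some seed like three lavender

3

"overhead" has 3 syllables.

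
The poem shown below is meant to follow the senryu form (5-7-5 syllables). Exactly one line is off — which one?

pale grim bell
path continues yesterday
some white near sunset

Line 1

Line 1: "pale grim bell": 1+1+1 = 3 (expected 5)
Line 2: "path continues yesterday": 1+3+3 = 7 ✓
Line 3: "some white near sunset": 1+1+1+2 = 5 ✓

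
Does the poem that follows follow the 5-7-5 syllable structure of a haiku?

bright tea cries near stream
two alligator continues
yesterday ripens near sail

Line 1: bright(1) + tea(1) + cries(1) + near(1) + stream(1) = 5 ✓
Line 2: two(1) + alligator(4) + continues(3) = 8 (expected 7)
Line 3: yesterday(3) + ripens(2) + near(1) + sail(1) = 7 (expected 5)

No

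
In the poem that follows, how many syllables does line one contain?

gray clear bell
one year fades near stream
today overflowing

Line one: gray (1), clear (1), bell (1) → 3

3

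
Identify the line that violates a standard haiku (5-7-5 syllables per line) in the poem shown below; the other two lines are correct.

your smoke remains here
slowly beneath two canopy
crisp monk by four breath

Line 1: your(1) + smoke(1) + remains(2) + here(1) = 5 ✓
Line 2: slowly(2) + beneath(2) + two(1) + canopy(3) = 8 (expected 7)
Line 3: crisp(1) + monk(1) + by(1) + four(1) + breath(1) = 5 ✓

The second line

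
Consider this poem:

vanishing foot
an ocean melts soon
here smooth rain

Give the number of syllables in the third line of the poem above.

The third line: "here smooth rain": 1+1+1 = 3

3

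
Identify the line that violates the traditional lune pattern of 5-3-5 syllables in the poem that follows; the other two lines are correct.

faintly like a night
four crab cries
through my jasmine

Line 1: "faintly like a night": 2+1+1+1 = 5 ✓
Line 2: "four crab cries": 1+1+1 = 3 ✓
Line 3: "through my jasmine": 1+1+2 = 4 (expected 5)

The third line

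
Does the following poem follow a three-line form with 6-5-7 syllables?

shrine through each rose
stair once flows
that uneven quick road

No

Line 1: shrine (1), through (1), each (1), rose (1) → 4 (expected 6)
Line 2: stair (1), once (1), flows (1) → 3 (expected 5)
Line 3: that (1), uneven (3), quick (1), road (1) → 6 (expected 7)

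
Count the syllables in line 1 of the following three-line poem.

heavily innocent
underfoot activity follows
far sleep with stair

6

Line 1: heavily (3), innocent (3) → 6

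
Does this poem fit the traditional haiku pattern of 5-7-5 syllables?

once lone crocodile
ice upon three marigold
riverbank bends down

Yes

Line 1: once (1), lone (1), crocodile (3) → 5 ✓
Line 2: ice (1), upon (2), three (1), marigold (3) → 7 ✓
Line 3: riverbank (3), bends (1), down (1) → 5 ✓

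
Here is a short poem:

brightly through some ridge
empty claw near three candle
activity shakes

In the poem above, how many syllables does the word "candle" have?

2

"candle" has 2 syllables.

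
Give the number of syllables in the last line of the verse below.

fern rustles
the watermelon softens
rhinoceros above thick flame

The last line: rhinoceros(4) + above(2) + thick(1) + flame(1) = 8

8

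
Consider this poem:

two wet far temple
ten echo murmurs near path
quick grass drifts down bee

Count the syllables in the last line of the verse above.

The last line: quick (1), grass (1), drifts (1), down (1), bee (1) → 5

5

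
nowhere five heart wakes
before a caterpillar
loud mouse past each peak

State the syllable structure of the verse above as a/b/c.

Line 1: nowhere(2) + five(1) + heart(1) + wakes(1) = 5
Line 2: before(2) + a(1) + caterpillar(4) = 7
Line 3: loud(1) + mouse(1) + past(1) + each(1) + peak(1) = 5

5/7/5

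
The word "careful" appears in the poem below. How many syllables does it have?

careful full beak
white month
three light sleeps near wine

2

"careful" has 2 syllables.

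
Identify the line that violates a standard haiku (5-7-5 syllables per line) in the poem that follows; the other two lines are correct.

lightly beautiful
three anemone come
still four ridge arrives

Line 1: lightly(2) + beautiful(3) = 5 ✓
Line 2: three(1) + anemone(4) + come(1) = 6 (expected 7)
Line 3: still(1) + four(1) + ridge(1) + arrives(2) = 5 ✓

Line 2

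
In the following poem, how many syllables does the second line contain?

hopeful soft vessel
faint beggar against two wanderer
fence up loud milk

The second line: faint(1) + beggar(2) + against(2) + two(1) + wanderer(3) = 9

9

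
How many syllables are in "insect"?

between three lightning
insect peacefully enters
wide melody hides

"insect" has 2 syllables.

2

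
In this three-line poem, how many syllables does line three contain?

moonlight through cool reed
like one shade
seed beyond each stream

Line three: seed (1), beyond (2), each (1), stream (1) → 5

5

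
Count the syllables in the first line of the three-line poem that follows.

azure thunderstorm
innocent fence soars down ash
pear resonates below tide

5

The first line: azure(2) + thunderstorm(3) = 5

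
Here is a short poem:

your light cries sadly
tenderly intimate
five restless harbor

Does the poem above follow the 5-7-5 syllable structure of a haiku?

No

Line 1: "your light cries sadly": 1+1+1+2 = 5 ✓
Line 2: "tenderly intimate": 3+3 = 6 (expected 7)
Line 3: "five restless harbor": 1+2+2 = 5 ✓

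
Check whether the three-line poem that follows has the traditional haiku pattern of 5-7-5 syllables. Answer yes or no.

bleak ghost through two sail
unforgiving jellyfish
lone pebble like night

Yes

Line 1: bleak(1) + ghost(1) + through(1) + two(1) + sail(1) = 5 ✓
Line 2: unforgiving(4) + jellyfish(3) = 7 ✓
Line 3: lone(1) + pebble(2) + like(1) + night(1) = 5 ✓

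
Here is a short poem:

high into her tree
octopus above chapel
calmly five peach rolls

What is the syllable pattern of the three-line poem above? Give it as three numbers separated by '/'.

Line 1: high(1) + into(2) + her(1) + tree(1) = 5
Line 2: octopus(3) + above(2) + chapel(2) = 7
Line 3: calmly(2) + five(1) + peach(1) + rolls(1) = 5

5/7/5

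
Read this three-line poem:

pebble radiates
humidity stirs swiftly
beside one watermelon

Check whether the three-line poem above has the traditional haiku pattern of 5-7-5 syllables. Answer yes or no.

Line 1: pebble(2) + radiates(3) = 5 ✓
Line 2: humidity(4) + stirs(1) + swiftly(2) = 7 ✓
Line 3: beside(2) + one(1) + watermelon(4) = 7 (expected 5)

No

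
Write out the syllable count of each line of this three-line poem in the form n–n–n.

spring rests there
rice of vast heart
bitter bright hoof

3–4–4

Line 1: "spring rests there": 1+1+1 = 3
Line 2: "rice of vast heart": 1+1+1+1 = 4
Line 3: "bitter bright hoof": 2+1+1 = 4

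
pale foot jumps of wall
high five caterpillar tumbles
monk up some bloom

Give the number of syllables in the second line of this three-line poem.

8

The second line: high(1) + five(1) + caterpillar(4) + tumbles(2) = 8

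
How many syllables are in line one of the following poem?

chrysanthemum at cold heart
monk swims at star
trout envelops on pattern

7

Line one: chrysanthemum(4) + at(1) + cold(1) + heart(1) = 7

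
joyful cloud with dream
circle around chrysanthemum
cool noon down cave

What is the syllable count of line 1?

5

Line 1: joyful(2) + cloud(1) + with(1) + dream(1) = 5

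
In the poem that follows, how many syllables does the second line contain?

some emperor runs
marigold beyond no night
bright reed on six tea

The second line: marigold(3) + beyond(2) + no(1) + night(1) = 7

7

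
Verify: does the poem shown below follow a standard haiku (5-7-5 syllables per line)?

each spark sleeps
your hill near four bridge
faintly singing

Line 1: each (1), spark (1), sleeps (1) → 3 (expected 5)
Line 2: your (1), hill (1), near (1), four (1), bridge (1) → 5 (expected 7)
Line 3: faintly (2), singing (2) → 4 (expected 5)

No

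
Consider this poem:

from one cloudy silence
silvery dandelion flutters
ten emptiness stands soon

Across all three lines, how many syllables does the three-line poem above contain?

21

Line 1: from(1) + one(1) + cloudy(2) + silence(2) = 6
Line 2: silvery(3) + dandelion(4) + flutters(2) = 9
Line 3: ten(1) + emptiness(3) + stands(1) + soon(1) = 6
Total: 6 + 9 + 6 = 21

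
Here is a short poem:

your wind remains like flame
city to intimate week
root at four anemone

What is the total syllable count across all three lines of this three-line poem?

Line 1: "your wind remains like flame": 1+1+2+1+1 = 6
Line 2: "city to intimate week": 2+1+3+1 = 7
Line 3: "root at four anemone": 1+1+1+4 = 7
Total: 6 + 7 + 7 = 20

20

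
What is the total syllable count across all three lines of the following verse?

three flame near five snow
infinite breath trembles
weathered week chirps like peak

Line 1: "three flame near five snow": 1+1+1+1+1 = 5
Line 2: "infinite breath trembles": 3+1+2 = 6
Line 3: "weathered week chirps like peak": 2+1+1+1+1 = 6
Total: 5 + 6 + 6 = 17

17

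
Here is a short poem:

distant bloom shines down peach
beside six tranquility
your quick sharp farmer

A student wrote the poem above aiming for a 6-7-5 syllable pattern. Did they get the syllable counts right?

Line 1: "distant bloom shines down peach": 2+1+1+1+1 = 6 ✓
Line 2: "beside six tranquility": 2+1+4 = 7 ✓
Line 3: "your quick sharp farmer": 1+1+1+2 = 5 ✓

Yes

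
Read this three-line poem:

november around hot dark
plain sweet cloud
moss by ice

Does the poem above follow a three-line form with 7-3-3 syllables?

Line 1: november (3), around (2), hot (1), dark (1) → 7 ✓
Line 2: plain (1), sweet (1), cloud (1) → 3 ✓
Line 3: moss (1), by (1), ice (1) → 3 ✓

Yes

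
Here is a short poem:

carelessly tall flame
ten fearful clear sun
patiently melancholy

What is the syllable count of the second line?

The second line: ten(1) + fearful(2) + clear(1) + sun(1) = 5

5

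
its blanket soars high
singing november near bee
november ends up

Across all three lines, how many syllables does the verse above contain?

17

Line 1: its(1) + blanket(2) + soars(1) + high(1) = 5
Line 2: singing(2) + november(3) + near(1) + bee(1) = 7
Line 3: november(3) + ends(1) + up(1) = 5
Total: 5 + 7 + 5 = 17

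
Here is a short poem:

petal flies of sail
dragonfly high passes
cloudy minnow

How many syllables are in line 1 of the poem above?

5

Line 1: petal (2), flies (1), of (1), sail (1) → 5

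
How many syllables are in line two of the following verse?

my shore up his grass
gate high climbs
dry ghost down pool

Line two: gate (1), high (1), climbs (1) → 3

3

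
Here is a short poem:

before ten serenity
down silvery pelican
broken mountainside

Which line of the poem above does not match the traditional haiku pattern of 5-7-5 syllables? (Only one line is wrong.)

The first line

Line 1: before (2), ten (1), serenity (4) → 7 (expected 5)
Line 2: down (1), silvery (3), pelican (3) → 7 ✓
Line 3: broken (2), mountainside (3) → 5 ✓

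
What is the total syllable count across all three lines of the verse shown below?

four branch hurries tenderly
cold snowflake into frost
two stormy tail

Line 1: four (1), branch (1), hurries (2), tenderly (3) → 7
Line 2: cold (1), snowflake (2), into (2), frost (1) → 6
Line 3: two (1), stormy (2), tail (1) → 4
Total: 7 + 6 + 4 = 17

17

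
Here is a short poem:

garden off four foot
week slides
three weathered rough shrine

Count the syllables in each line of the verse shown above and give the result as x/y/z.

5/2/5

Line 1: garden (2), off (1), four (1), foot (1) → 5
Line 2: week (1), slides (1) → 2
Line 3: three (1), weathered (2), rough (1), shrine (1) → 5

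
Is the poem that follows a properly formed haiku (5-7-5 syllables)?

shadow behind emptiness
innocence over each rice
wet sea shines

Line 1: "shadow behind emptiness": 2+2+3 = 7 (expected 5)
Line 2: "innocence over each rice": 3+2+1+1 = 7 ✓
Line 3: "wet sea shines": 1+1+1 = 3 (expected 5)

No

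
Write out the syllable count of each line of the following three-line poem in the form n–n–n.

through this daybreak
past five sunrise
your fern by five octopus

Line 1: "through this daybreak": 1+1+2 = 4
Line 2: "past five sunrise": 1+1+2 = 4
Line 3: "your fern by five octopus": 1+1+1+1+3 = 7

4–4–7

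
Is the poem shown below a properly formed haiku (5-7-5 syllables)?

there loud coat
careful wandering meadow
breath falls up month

Line 1: there(1) + loud(1) + coat(1) = 3 (expected 5)
Line 2: careful(2) + wandering(3) + meadow(2) = 7 ✓
Line 3: breath(1) + falls(1) + up(1) + month(1) = 4 (expected 5)

No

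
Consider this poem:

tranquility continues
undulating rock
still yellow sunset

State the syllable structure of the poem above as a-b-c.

7-5-5

Line 1: "tranquility continues": 4+3 = 7
Line 2: "undulating rock": 4+1 = 5
Line 3: "still yellow sunset": 1+2+2 = 5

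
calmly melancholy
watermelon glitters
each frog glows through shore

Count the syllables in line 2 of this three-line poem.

6

Line 2: watermelon(4) + glitters(2) = 6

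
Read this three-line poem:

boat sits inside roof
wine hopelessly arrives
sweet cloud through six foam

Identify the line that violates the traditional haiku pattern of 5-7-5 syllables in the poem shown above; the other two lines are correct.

Line 1: boat (1), sits (1), inside (2), roof (1) → 5 ✓
Line 2: wine (1), hopelessly (3), arrives (2) → 6 (expected 7)
Line 3: sweet (1), cloud (1), through (1), six (1), foam (1) → 5 ✓

The second line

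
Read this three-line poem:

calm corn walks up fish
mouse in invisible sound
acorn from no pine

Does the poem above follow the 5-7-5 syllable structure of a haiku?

Line 1: calm(1) + corn(1) + walks(1) + up(1) + fish(1) = 5 ✓
Line 2: mouse(1) + in(1) + invisible(4) + sound(1) = 7 ✓
Line 3: acorn(2) + from(1) + no(1) + pine(1) = 5 ✓

Yes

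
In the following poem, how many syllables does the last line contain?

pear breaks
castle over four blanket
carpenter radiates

6

The last line: carpenter(3) + radiates(3) = 6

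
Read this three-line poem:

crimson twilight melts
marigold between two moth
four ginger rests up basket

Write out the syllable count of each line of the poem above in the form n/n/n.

Line 1: crimson (2), twilight (2), melts (1) → 5
Line 2: marigold (3), between (2), two (1), moth (1) → 7
Line 3: four (1), ginger (2), rests (1), up (1), basket (2) → 7

5/7/7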